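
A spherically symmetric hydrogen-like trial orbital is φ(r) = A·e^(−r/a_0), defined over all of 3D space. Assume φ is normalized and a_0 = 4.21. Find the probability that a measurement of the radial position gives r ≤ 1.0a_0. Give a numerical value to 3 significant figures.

With dV = 4πr²dr, the probability is ∫|φ|² dV over r ≤ 1.0a_0.
A² is fixed by ∫₀^∞ 4πr²|φ|² dr = 1, i.e. A² = (π·a_0^3)^(−1).
In terms of u = r/a_0 (A², 4π and the length scale all cancel between numerator and denominator), P = [∫_{0}^{1.0} u^2·e^(-2·u) du] / [∫_{0}^{∞} u^2·e^(-2·u) du].
Using ∫ u^2·e^(-2·u) du = -(2·u^2 + 2·u + 1)·e^(-2·u)/4, the numerator is 1/4 - 5·e^(-2)/4 and the denominator is 1/4.
The region integral divided by the full integral gives P = 0.3233.

P ≈ 0.323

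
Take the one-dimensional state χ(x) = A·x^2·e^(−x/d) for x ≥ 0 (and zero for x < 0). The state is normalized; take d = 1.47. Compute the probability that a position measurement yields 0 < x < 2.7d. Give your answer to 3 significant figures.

P ≈ 0.627

|χ|² is the probability density, so P = ∫_{0}^{2.7d} |χ|² dx.
Since A² = 1/(3·d^5/4), this is the region integral divided by the full normalization integral.
Let u = x/d; then A² and the length scale cancel, so P = ∫_{0}^{2.7} u^4·e^(-2·u) du ÷ ∫_{0}^{∞} u^4·e^(-2·u) du.
An antiderivative of u^4·e^(-2·u) is -(u^4/2 + u^3 + 3·u^2/2 + 3·u/2 + 3/4)·e^(-2·u); evaluating from 0 to 2.7 gives ≈ 0.47002, while the full integral is 3/4.
Evaluating gives P = 0.6267.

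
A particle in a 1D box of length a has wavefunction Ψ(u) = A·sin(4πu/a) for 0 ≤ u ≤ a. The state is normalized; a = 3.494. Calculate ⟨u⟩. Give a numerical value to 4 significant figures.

The expectation value is the |Ψ|²-weighted average of u: ∫ u|Ψ|² du.
With ∫₀^a sin²(nπu/a) du = a/2, evaluating both integrals, ⟨u⟩ = a/2.
With a = 3.494, ⟨u⟩ = 1.7470.

⟨u⟩ ≈ 1.747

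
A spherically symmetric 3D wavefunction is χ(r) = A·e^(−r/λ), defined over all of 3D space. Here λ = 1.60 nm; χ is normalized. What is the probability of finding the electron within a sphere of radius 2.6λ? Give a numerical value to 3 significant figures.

Integrate the radial probability density 4πr²|χ|² over r ≤ 2.6λ.
Normalization gives A² = 1/(π·λ^3).
In terms of u = r/λ (A², 4π and the length scale all cancel between numerator and denominator), P = [∫_{0}^{2.6} u^2·e^(-2·u) du] / [∫_{0}^{∞} u^2·e^(-2·u) du].
With ∫ u^2·e^(-2·u) du = -(2·u^2 + 2·u + 1)·e^(-2·u)/4 + C, the region integral is 1/4 - 493·e^(-26/5)/100 and the full one is 1/4.
This evaluates to P = 0.8912.

P ≈ 0.891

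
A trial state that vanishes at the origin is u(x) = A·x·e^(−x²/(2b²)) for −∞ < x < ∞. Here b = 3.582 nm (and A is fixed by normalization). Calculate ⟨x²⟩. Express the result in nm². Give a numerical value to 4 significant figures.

⟨x^2⟩ ≈ 19.25 nm^2

⟨x²⟩ = ∫ x^2 |u|² dx over the full domain.
With ∫_{−∞}^{∞} x^(2m) e^(−αx²) dx = (2m−1)!!·√π / (2^m α^(m+1/2)), since the A² factors cancel between numerator and denominator, ⟨x²⟩ = 3·b^2/2.
Putting b = 3.582 gives 19.246.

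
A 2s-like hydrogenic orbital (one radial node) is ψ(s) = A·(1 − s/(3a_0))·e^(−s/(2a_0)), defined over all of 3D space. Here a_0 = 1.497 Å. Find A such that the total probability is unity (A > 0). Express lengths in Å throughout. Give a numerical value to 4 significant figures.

The normalization condition is ∫|ψ|² 4πs² ds = 1 from 0 to ∞.
Recall ∫₀^∞ s^m e^(−s/β) ds = m!·β^(m+1), with ψ = A·(1 − s/(3a_0))·e^(−s/(2a_0)), the integral evaluates to A²·[8·π·a_0^3/3].
Hence A² = 1/[8·π·a_0^3/3].
Substituting a_0 = 1.497 gives A² = 0.035581, so A = 0.18863.

A ≈ 0.1886 Å^(-3/2)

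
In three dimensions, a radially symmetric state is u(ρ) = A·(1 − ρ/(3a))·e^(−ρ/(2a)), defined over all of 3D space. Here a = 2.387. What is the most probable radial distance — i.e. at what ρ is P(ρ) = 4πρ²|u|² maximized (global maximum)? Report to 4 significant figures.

The maximum of P(ρ) = 4πρ²|u|² occurs where its derivative vanishes.
This gives ρ = a.
With a = 2.387, the most probable radial distance is 2.3870.

ρ ≈ 2.387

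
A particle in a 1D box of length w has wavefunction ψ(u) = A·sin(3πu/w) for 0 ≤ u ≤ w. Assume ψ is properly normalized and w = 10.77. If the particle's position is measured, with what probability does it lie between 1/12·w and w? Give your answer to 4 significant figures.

|ψ|² is the probability density, so P = ∫_{1/12·w}^{w} |ψ|² du.
The normalization integral ∫|ψ|²du over the whole domain equals w/2·A², and A² cancels in the ratio.
In terms of t = u/w (A² and the length scale cancel between numerator and denominator), P = [∫_{1/12}^{1} sin(3·π·t)^2 dt] / [∫_{0}^{1} sin(3·π·t)^2 dt].
An antiderivative of sin(3·π·t)^2 is t/2 - sin(6·π·t)/(12·π); evaluating from 1/12 to 1 gives 1/(12·π) + 11/24, while the full integral is 1/2.
Taking the ratio, P = (2 + 11·π)/(12·π).

P ≈ 0.9697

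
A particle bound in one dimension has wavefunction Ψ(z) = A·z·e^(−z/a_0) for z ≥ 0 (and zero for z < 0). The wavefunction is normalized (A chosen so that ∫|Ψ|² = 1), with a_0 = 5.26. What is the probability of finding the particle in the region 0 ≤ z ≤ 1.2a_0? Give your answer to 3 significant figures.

P ≈ 0.430

The probability is P = ∫ |Ψ|² dz over [0, 1.2a_0].
With A² fixed by ∫|Ψ|² = 1, i.e. A² = (a_0^3/4)^(−1), substitute and integrate.
Let u = z/a_0; then A² and the length scale cancel, so P = ∫_{0}^{1.2} u^2·e^(-2·u) du ÷ ∫_{0}^{∞} u^2·e^(-2·u) du.
With ∫ u^2·e^(-2·u) du = -(2·u^2 + 2·u + 1)·e^(-2·u)/4 + C, the region integral is 1/4 - 157·e^(-12/5)/100 and the full one is 1/4.
Taking the ratio, P = 0.4303.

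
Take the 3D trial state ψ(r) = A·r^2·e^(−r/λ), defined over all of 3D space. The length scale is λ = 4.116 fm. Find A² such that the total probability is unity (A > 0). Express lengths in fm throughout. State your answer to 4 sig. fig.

The normalization condition is ∫|ψ|² 4πr² dr = 1 from 0 to ∞.
(Spherical symmetry: dV = 4πr² dr.)
With ∫₀^∞ r^6 e^(−αr) dr = 6!/α^7, with ψ = A·r^2·e^(−r/λ), the integral evaluates to A²·[45·π·λ^7/2].
Hence A² = 1/[45·π·λ^7/2].
With λ = 4.116: A² = 7.0687E-7 and A = 0.00084076.

A^2 ≈ 7.069E-7 fm^(-7)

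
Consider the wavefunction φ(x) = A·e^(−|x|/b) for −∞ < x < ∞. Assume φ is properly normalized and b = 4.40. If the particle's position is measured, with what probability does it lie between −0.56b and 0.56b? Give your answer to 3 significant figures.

P = ∫_{−0.56b}^{0.56b} |φ(x)|² dx.
With A² fixed by ∫|φ|² = 1, i.e. A² = (b)^(−1), substitute and integrate.
By symmetry take twice the x ≥ 0 contribution in numerator and denominator; the 2's cancel. In terms of u = x/b (A² and the length scale cancel between numerator and denominator), P = [∫_{0}^{0.56} e^(-2·u) du] / [∫_{0}^{∞} e^(-2·u) du].
An antiderivative of e^(-2·u) is -e^(-2·u)/2; evaluating from 0 to 0.56 gives 1/2 - e^(-28/25)/2, while the full integral is 1/2.
The result is P = 0.6737.

P ≈ 0.674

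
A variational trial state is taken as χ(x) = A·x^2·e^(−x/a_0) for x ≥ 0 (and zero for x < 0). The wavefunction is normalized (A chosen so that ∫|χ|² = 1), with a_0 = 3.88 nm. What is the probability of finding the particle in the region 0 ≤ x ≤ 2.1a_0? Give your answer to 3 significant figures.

|χ|² is the probability density, so P = ∫_{0}^{2.1a_0} |χ|² dx.
With A² fixed by ∫|χ|² = 1, i.e. A² = (3·a_0^5/4)^(−1), substitute and integrate.
In terms of u = x/a_0 (A² and the length scale cancel between numerator and denominator), P = [∫_{0}^{2.1} u^4·e^(-2·u) du] / [∫_{0}^{∞} u^4·e^(-2·u) du].
Using ∫ u^4·e^(-2·u) du = -(u^4/2 + u^3 + 3·u^2/2 + 3·u/2 + 3/4)·e^(-2·u), the numerator is ≈ 0.30763 and the denominator is 3/4.
The result is P = 0.4102.

P ≈ 0.410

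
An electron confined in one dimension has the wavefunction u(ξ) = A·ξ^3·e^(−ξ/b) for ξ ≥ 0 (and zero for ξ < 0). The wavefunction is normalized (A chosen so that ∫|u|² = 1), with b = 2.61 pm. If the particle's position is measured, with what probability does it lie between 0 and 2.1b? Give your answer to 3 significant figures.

|u|² is the probability density, so P = ∫_{0}^{2.1b} |u|² dξ.
The normalization integral ∫|u|²dξ over the whole domain equals 45·b^7/8·A², and A² cancels in the ratio.
Let t = ξ/b; then A² and the length scale cancel, so P = ∫_{0}^{2.1} t^6·e^(-2·t) dt ÷ ∫_{0}^{∞} t^6·e^(-2·t) dt.
With ∫ t^6·e^(-2·t) dt = -(4·t^6 + 12·t^5 + 30·t^4 + 60·t^3 + 90·t^2 + 90·t + 45)·e^(-2·t)/8 + C, the region integral is ≈ 0.74552 and the full one is 45/8.
Taking the ratio, P = 0.1325.

P ≈ 0.133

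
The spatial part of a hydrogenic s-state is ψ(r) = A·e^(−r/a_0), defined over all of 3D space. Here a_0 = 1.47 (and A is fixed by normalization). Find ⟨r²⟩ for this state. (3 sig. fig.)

⟨r^2⟩ ≈ 6.48

By definition ⟨r²⟩ = ∫ r^2 |ψ(r)|² 4πr² dr.
Recall ∫₀^∞ r^m e^(−r/β) dr = m!·β^(m+1), evaluating both integrals, ⟨r²⟩ = 3·a_0^2.
With a_0 = 1.47, ⟨r^2⟩ = 6.483.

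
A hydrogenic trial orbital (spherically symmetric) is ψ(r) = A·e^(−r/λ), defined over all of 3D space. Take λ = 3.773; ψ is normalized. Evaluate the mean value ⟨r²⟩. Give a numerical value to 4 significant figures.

The expectation value is the |ψ|²-weighted average of r^2: ∫ r^2|ψ|² 4πr² dr.
Recall ∫₀^∞ r^m e^(−r/β) dr = m!·β^(m+1), evaluating both integrals, ⟨r²⟩ = 3·λ^2.
With λ = 3.773, ⟨r^2⟩ = 42.707.

⟨r^2⟩ ≈ 42.71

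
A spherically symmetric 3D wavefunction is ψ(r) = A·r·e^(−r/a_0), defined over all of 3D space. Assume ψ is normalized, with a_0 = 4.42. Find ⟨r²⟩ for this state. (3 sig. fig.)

By definition ⟨r²⟩ = ∫ r^2 |ψ(r)|² 4πr² dr.
Since the A² factors cancel between numerator and denominator, ⟨r²⟩ = 15·a_0^2/2.
With a_0 = 4.42, ⟨r^2⟩ = 146.5.

⟨r^2⟩ ≈ 147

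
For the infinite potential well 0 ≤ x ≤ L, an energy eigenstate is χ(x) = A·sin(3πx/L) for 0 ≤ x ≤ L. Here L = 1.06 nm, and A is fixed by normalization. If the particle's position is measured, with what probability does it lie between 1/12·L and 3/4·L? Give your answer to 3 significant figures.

P ≈ 0.667

|χ|² is the probability density, so P = ∫_{1/12·L}^{3/4·L} |χ|² dx.
With A² fixed by ∫|χ|² = 1, i.e. A² = (L/2)^(−1), substitute and integrate.
In terms of u = x/L (A² and the length scale cancel between numerator and denominator), P = [∫_{1/12}^{3/4} sin(3·π·u)^2 du] / [∫_{0}^{1} sin(3·π·u)^2 du].
An antiderivative of sin(3·π·u)^2 is u/2 - sin(6·π·u)/(12·π); evaluating from 1/12 to 3/4 gives 1/3, while the full integral is 1/2.
The result is P = 2/3.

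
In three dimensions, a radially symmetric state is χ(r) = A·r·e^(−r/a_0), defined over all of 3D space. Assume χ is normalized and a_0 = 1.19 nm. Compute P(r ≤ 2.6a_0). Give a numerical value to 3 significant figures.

Integrate the radial probability density 4πr²|χ|² over r ≤ 2.6a_0.
Normalization gives A² = 1/(3·π·a_0^5).
Substituting u = r/a_0, A², 4π and the length scale all cancel in the ratio: P = ∫_{0}^{2.6} u^4·e^(-2·u) du / ∫_{0}^{∞} u^4·e^(-2·u) du.
Using ∫ u^4·e^(-2·u) du = -(u^4/2 + u^3 + 3·u^2/2 + 3·u/2 + 3/4)·e^(-2·u), the numerator is ≈ 0.44540 and the denominator is 3/4.
This evaluates to P = 0.5939.

P ≈ 0.594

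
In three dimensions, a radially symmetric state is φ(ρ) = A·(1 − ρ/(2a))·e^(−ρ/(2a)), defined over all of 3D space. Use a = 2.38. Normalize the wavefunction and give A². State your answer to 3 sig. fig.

Normalization requires ∫|φ|² 4πρ² dρ = 1, integrated from 0 to ∞.
(Spherical symmetry: dV = 4πρ² dρ.)
∫|φ|² 4πρ² dρ = A²·(8·π·a^3).
Hence A² = 1/[8·π·a^3].
Substituting a = 2.38 gives A² = 0.002951, so A = 0.05433.

A^2 ≈ 0.00295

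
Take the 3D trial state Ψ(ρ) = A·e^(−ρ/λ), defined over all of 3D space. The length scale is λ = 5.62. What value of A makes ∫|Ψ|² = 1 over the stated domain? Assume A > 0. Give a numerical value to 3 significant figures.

A ≈ 0.0423

Require ∫ |Ψ|² 4πρ² dρ = 1 over the whole domain.
In 3D with spherical symmetry the volume element is 4πρ² dρ.
With Ψ = A·e^(−ρ/λ), the integral evaluates to A²·[π·λ^3].
Substituting λ = 5.62 gives A² = 0.001793, so A = 0.04235.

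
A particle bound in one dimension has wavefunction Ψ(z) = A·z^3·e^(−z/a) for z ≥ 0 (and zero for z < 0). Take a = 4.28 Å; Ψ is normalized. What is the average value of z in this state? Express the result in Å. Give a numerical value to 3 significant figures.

⟨z⟩ ≈ 15.0 Å

The expectation value is the |Ψ|²-weighted average of z: ∫ z|Ψ|² dz.
With ∫₀^∞ z^7 e^(−αz) dz = 7!/α^8, evaluating both integrals, ⟨z⟩ = 7·a/2.
With a = 4.28, ⟨z⟩ = 14.98.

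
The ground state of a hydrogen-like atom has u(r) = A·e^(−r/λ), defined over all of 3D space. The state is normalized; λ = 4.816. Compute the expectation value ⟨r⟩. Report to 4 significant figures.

⟨r⟩ ≈ 7.224

The expectation value is the |u|²-weighted average of r: ∫ r|u|² 4πr² dr.
Evaluating both integrals, ⟨r⟩ = 3·λ/2.
Putting λ = 4.816 gives 7.2240.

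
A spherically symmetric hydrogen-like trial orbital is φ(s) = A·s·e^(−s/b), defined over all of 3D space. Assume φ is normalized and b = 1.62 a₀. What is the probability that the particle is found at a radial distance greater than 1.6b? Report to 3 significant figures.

P ≈ 0.781

P = ∫ |φ|² 4πs² ds over s > 1.6b.
A² is fixed by ∫₀^∞ 4πs²|φ|² ds = 1, i.e. A² = (3·π·b^5)^(−1).
In terms of u = s/b (A², 4π and the length scale all cancel between numerator and denominator), P = [∫_{1.6}^{∞} u^4·e^(-2·u) du] / [∫_{0}^{∞} u^4·e^(-2·u) du].
With ∫ u^4·e^(-2·u) du = -(u^4/2 + u^3 + 3·u^2/2 + 3·u/2 + 3/4)·e^(-2·u) + C, the region integral is ≈ 0.58546 and the full one is 3/4.
This evaluates to P = 0.7806.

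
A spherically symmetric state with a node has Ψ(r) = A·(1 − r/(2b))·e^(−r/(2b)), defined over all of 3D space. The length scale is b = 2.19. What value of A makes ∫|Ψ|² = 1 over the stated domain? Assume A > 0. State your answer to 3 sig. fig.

A ≈ 0.0615

The normalization condition is ∫|Ψ|² 4πr² dr = 1 from 0 to ∞.
In 3D with spherical symmetry the volume element is 4πr² dr.
Recall ∫₀^∞ r^m e^(−r/β) dr = m!·β^(m+1), carrying out the integral gives A² · 8·π·b^3.
So A² = (8·π·b^3)^(−1).
Plugging in b = 2.19 yields A = 0.06155.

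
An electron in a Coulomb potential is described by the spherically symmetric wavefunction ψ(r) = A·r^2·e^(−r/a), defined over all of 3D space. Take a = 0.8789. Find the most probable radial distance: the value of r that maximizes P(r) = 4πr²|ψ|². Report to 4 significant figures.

Differentiate P(r) = 4πr²|ψ|² with respect to r and set to zero.
This gives r = 3·a.
With a = 0.8789, the most probable radial distance is 2.6367.

r ≈ 2.637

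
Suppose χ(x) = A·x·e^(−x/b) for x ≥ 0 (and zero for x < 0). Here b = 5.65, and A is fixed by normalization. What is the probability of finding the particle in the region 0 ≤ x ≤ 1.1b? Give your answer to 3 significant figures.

|χ|² is the probability density, so P = ∫_{0}^{1.1b} |χ|² dx.
Since A² = 1/(b^3/4), this is the region integral divided by the full normalization integral.
Let u = x/b; then A² and the length scale cancel, so P = ∫_{0}^{1.1} u^2·e^(-2·u) du ÷ ∫_{0}^{∞} u^2·e^(-2·u) du.
An antiderivative of u^2·e^(-2·u) is -(2·u^2 + 2·u + 1)·e^(-2·u)/4; evaluating from 0 to 1.1 gives 1/4 - 281·e^(-11/5)/200, while the full integral is 1/4.
This works out to P = 0.3773.

P ≈ 0.377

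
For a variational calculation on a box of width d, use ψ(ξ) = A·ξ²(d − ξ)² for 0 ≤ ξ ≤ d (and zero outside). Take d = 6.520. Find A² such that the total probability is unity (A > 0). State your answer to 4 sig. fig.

Require ∫ |ψ|² dξ = 1 over the whole domain.
Expanding the polynomial and integrating term by term, carrying out the integral gives A² · d^9/630.
Substituting d = 6.520 gives A² = 0.000029588, so A = 0.0054395.

A^2 ≈ 0.00002959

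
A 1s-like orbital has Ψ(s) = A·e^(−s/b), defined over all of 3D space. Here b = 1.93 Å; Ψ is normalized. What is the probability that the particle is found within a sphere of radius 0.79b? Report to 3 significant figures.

Integrate the radial probability density 4πs²|Ψ|² over s ≤ 0.79b.
A² is fixed by ∫₀^∞ 4πs²|Ψ|² ds = 1, i.e. A² = (π·b^3)^(−1).
In terms of u = s/b (A², 4π and the length scale all cancel between numerator and denominator), P = [∫_{0}^{0.79} u^2·e^(-2·u) du] / [∫_{0}^{∞} u^2·e^(-2·u) du].
Using ∫ u^2·e^(-2·u) du = -(2·u^2 + 2·u + 1)·e^(-2·u)/4, the numerator is ≈ 0.052872 and the denominator is 1/4.
This evaluates to P = 0.2115.

P ≈ 0.211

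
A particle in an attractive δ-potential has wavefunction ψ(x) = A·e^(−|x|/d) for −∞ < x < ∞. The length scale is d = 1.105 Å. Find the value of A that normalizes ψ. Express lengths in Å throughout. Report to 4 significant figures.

Normalization requires ∫|ψ|² dx = 1, integrated from −∞ to ∞.
∫|ψ|² dx = A²·(d).
Setting this equal to 1 gives A² = 1/(d).
With d = 1.105: A² = 0.90498 and A = 0.95130.

A ≈ 0.9513 Å^(-1/2)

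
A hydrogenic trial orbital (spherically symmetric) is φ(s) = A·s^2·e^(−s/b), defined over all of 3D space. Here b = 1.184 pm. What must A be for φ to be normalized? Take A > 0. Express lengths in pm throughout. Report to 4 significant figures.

A ≈ 0.06586 pm^(-7/2)

We need A² ∫|f|² 4πs² ds = 1, taking the integral from 0 to ∞.
(Spherical symmetry: dV = 4πs² ds.)
Using ∫₀^∞ sⁿ e^(−αs) ds = n!/αⁿ⁺¹, ∫|φ|² 4πs² ds = A²·(45·π·b^7/2).
So A² = (45·π·b^7/2)^(−1).
Plugging in b = 1.184 yields A = 0.065857.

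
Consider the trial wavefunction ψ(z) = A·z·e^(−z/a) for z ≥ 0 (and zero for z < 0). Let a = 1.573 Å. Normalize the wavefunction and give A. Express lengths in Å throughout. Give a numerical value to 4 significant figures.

Require ∫ |ψ|² dz = 1 over the whole domain.
With ψ = A·z·e^(−z/a), the integral evaluates to A²·[a^3/4].
Setting this equal to 1 gives A² = 1/(a^3/4).
Substituting a = 1.573 gives A² = 1.0277, so A = 1.0138.

A ≈ 1.014 Å^(-3/2)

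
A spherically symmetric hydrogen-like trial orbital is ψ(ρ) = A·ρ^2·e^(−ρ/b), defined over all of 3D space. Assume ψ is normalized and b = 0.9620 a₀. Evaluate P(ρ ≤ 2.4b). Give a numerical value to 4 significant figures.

Integrate the radial probability density 4πρ²|ψ|² over ρ ≤ 2.4b.
A² is fixed by ∫₀^∞ 4πρ²|ψ|² dρ = 1, i.e. A² = (45·π·b^7/2)^(−1).
In terms of u = ρ/b (A², 4π and the length scale all cancel between numerator and denominator), P = [∫_{0}^{2.4} u^6·e^(-2·u) du] / [∫_{0}^{∞} u^6·e^(-2·u) du].
With ∫ u^6·e^(-2·u) du = -(4·u^6 + 12·u^5 + 30·u^4 + 60·u^3 + 90·u^2 + 90·u + 45)·e^(-2·u)/8 + C, the region integral is ≈ 1.17672 and the full one is 45/8.
This evaluates to P = 0.20920.

P ≈ 0.2092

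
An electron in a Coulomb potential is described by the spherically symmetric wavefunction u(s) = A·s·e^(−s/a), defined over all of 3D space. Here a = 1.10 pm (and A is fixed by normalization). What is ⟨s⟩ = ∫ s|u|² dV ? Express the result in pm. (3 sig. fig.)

⟨s⟩ ≈ 2.75 pm

The expectation value is the |u|²-weighted average of s: ∫ s|u|² 4πs² ds.
Recall ∫₀^∞ s^m e^(−s/β) ds = m!·β^(m+1), evaluating both integrals, ⟨s⟩ = 5·a/2.
Putting a = 1.10 gives 2.750.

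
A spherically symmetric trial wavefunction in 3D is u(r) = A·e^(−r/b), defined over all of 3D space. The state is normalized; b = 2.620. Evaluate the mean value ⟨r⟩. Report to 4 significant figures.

⟨r⟩ ≈ 3.930

The expectation value is the |u|²-weighted average of r: ∫ r|u|² 4πr² dr.
The ratio of the moment integral to the normalization integral gives ⟨r⟩ = 3·b/2.
With b = 2.620, ⟨r⟩ = 3.9300.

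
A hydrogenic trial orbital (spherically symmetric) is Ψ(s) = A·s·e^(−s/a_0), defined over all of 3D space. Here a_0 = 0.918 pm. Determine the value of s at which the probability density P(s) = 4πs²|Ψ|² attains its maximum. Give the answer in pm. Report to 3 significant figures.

s ≈ 1.84 pm

Differentiate P(s) = 4πs²|Ψ|² with respect to s and set to zero.
Solving yields s = 2·a_0.
With a_0 = 0.918, the most probable radial distance is 1.836 pm.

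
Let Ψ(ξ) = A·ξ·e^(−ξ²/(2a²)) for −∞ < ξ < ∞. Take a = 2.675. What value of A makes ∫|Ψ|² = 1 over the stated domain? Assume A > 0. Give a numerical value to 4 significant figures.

Require ∫ |Ψ|² dξ = 1 over the whole domain.
With ∫_{−∞}^{∞} ξ^(2m) e^(−αξ²) dξ = (2m−1)!!·√π / (2^m α^(m+1/2)), the integral (without the A² prefactor) comes out to √(π)·a^3/2.
With a = 2.675: A² = 0.058950 and A = 0.24280.

A ≈ 0.2428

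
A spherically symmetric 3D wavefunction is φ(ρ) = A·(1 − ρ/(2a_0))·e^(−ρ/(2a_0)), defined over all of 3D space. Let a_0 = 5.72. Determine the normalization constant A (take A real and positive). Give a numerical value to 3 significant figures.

A ≈ 0.0146

Normalization requires ∫|φ|² 4πρ² dρ = 1, integrated from 0 to ∞.
(Spherical symmetry: dV = 4πρ² dρ.)
∫|φ|² 4πρ² dρ = A²·(8·π·a_0^3).
Hence A² = 1/[8·π·a_0^3].
Substituting a_0 = 5.72 gives A² = 0.0002126, so A = 0.01458.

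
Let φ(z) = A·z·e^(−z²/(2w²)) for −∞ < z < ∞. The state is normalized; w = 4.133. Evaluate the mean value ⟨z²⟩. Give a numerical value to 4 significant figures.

⟨z²⟩ = ∫ z^2 |φ|² dz over the full domain.
Evaluating both integrals, ⟨z²⟩ = 3·w^2/2.
Putting w = 4.133 gives 25.623.

⟨z^2⟩ ≈ 25.62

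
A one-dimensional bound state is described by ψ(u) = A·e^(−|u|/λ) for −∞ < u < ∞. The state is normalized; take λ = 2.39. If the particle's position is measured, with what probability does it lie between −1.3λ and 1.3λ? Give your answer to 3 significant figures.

|ψ|² is the probability density, so P = ∫_{−1.3λ}^{1.3λ} |ψ|² du.
With A² fixed by ∫|ψ|² = 1, i.e. A² = (λ)^(−1), substitute and integrate.
By symmetry take twice the u ≥ 0 contribution in numerator and denominator; the 2's cancel. In terms of t = u/λ (A² and the length scale cancel between numerator and denominator), P = [∫_{0}^{1.3} e^(-2·t) dt] / [∫_{0}^{∞} e^(-2·t) dt].
With ∫ e^(-2·t) dt = -e^(-2·t)/2 + C, the region integral is 1/2 - e^(-13/5)/2 and the full one is 1/2.
Taking the ratio, P = 0.9257.

P ≈ 0.926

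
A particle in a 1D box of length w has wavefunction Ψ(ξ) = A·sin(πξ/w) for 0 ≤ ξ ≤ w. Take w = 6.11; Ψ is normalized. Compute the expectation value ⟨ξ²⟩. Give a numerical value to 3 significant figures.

⟨ξ²⟩ = ∫ ξ^2 |Ψ|² dξ over the full domain.
The ratio of the moment integral to the normalization integral gives ⟨ξ²⟩ = -w^2/(2·π^2) + w^2/3.
With w = 6.11, ⟨ξ^2⟩ = 10.55.

⟨ξ^2⟩ ≈ 10.6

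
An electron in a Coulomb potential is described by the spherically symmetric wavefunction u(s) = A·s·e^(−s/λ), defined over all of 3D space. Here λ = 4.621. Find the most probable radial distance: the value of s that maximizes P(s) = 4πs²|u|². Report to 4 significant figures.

Differentiate P(s) = 4πs²|u|² with respect to s and set to zero.
Solving yields s = 2·λ.
With λ = 4.621, the most probable radial distance is 9.2420.

s ≈ 9.242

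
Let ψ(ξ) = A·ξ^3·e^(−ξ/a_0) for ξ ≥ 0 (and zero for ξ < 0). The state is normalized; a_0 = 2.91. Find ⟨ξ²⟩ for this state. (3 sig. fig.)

⟨ξ^2⟩ ≈ 119

The expectation value is the |ψ|²-weighted average of ξ^2: ∫ ξ^2|ψ|² dξ.
Recall ∫₀^∞ ξ^m e^(−ξ/β) dξ = m!·β^(m+1), evaluating both integrals, ⟨ξ²⟩ = 14·a_0^2.
Putting a_0 = 2.91 gives 118.6.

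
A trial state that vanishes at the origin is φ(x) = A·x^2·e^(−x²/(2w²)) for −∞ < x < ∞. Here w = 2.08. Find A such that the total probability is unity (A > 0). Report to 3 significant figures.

The normalization condition is ∫|φ|² dx = 1 from −∞ to ∞.
With ∫_{−∞}^{∞} x^(2m) e^(−αx²) dx = (2m−1)!!·√π / (2^m α^(m+1/2)), carrying out the integral gives A² · 3·√(π)·w^5/4.
Hence A² = 1/[3·√(π)·w^5/4].
With w = 2.08: A² = 0.01932 and A = 0.1390.

A ≈ 0.139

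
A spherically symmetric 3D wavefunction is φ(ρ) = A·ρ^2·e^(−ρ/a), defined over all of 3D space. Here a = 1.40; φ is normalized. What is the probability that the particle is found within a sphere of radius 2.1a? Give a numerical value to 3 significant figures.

P ≈ 0.133

With dV = 4πρ²dρ, the probability is ∫|φ|² dV over ρ ≤ 2.1a.
A² is fixed by ∫₀^∞ 4πρ²|φ|² dρ = 1, i.e. A² = (45·π·a^7/2)^(−1).
Let u = ρ/a; then A², 4π and the length scale all cancel, so P = ∫_{0}^{2.1} u^6·e^(-2·u) du ÷ ∫_{0}^{∞} u^6·e^(-2·u) du.
An antiderivative of u^6·e^(-2·u) is -(4·u^6 + 12·u^5 + 30·u^4 + 60·u^3 + 90·u^2 + 90·u + 45)·e^(-2·u)/8; evaluating from 0 to 2.1 gives ≈ 0.74552, while the full integral is 45/8.
The region integral divided by the full integral gives P = 0.1325.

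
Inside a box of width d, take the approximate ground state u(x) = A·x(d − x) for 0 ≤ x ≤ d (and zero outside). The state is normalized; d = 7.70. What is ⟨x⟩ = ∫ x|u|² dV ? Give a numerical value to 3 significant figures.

⟨x⟩ ≈ 3.85

By definition ⟨x⟩ = ∫ x |u(x)|² dx.
Expanding the polynomial and integrating term by term, since the A² factors cancel between numerator and denominator, ⟨x⟩ = d/2.
Putting d = 7.70 gives 3.850.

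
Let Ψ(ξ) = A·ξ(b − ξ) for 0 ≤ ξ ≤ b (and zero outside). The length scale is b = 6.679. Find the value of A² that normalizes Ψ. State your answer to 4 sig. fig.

A^2 ≈ 0.002257

We need A² ∫|f|² dξ = 1, taking the integral from 0 to b.
With Ψ = A·ξ(b − ξ), the integral evaluates to A²·[b^5/30].
Hence A² = 1/[b^5/30].
Plugging in b = 6.679 yields A = 0.047510.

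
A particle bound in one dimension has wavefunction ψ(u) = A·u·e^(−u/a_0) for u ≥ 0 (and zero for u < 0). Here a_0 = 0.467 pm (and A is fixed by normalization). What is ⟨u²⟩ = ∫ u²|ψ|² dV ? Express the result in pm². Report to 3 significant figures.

⟨u^2⟩ ≈ 0.654 pm^2

⟨u²⟩ = ∫ u^2 |ψ|² du over the full domain.
Since the A² factors cancel between numerator and denominator, ⟨u²⟩ = 3·a_0^2.
Putting a_0 = 0.467 gives 0.6543.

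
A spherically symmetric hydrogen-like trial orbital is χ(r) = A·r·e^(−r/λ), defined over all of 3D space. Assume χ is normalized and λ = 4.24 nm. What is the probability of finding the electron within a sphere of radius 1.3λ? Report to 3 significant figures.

P ≈ 0.123

Integrate the radial probability density 4πr²|χ|² over r ≤ 1.3λ.
Normalization gives A² = 1/(3·π·λ^5).
In terms of u = r/λ (A², 4π and the length scale all cancel between numerator and denominator), P = [∫_{0}^{1.3} u^4·e^(-2·u) du] / [∫_{0}^{∞} u^4·e^(-2·u) du].
With ∫ u^4·e^(-2·u) du = -(u^4/2 + u^3 + 3·u^2/2 + 3·u/2 + 3/4)·e^(-2·u) + C, the region integral is ≈ 0.091932 and the full one is 3/4.
Taking the ratio yields P = 0.1226.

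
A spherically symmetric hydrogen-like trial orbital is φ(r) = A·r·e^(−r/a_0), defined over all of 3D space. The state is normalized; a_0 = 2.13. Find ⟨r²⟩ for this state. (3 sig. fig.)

The expectation value is the |φ|²-weighted average of r^2: ∫ r^2|φ|² 4πr² dr.
The ratio of the moment integral to the normalization integral gives ⟨r²⟩ = 15·a_0^2/2.
Putting a_0 = 2.13 gives 34.03.

⟨r^2⟩ ≈ 34.0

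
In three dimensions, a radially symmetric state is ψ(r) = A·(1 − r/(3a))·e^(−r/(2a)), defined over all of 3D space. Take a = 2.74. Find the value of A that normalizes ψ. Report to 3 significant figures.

Normalization requires ∫|ψ|² 4πr² dr = 1, integrated from 0 to ∞.
In 3D with spherical symmetry the volume element is 4πr² dr.
Using ∫₀^∞ rⁿ e^(−αr) dr = n!/αⁿ⁺¹, carrying out the integral gives A² · 8·π·a^3/3.
So A² = (8·π·a^3/3)^(−1).
With a = 2.74: A² = 0.005803 and A = 0.07618.

A ≈ 0.0762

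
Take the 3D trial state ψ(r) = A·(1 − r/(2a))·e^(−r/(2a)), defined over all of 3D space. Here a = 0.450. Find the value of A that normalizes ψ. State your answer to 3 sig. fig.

Require ∫ |ψ|² 4πr² dr = 1 over the whole domain.
∫|ψ|² 4πr² dr = A²·(8·π·a^3).
So A² = (8·π·a^3)^(−1).
With a = 0.450: A² = 0.4366 and A = 0.6608.

A ≈ 0.661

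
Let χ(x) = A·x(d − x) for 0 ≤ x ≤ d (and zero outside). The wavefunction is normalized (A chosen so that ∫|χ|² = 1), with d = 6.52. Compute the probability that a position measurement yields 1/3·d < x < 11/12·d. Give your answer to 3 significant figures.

P ≈ 0.785

|χ|² is the probability density, so P = ∫_{1/3·d}^{11/12·d} |χ|² dx.
Since A² = 1/(d^5/30), this is the region integral divided by the full normalization integral.
Substituting u = x/d, A² and the length scale cancel in the ratio: P = ∫_{1/3}^{11/12} u^2·(1 - u)^2 du / ∫_{0}^{1} u^2·(1 - u)^2 du.
Using ∫ u^2·(1 - u)^2 du = u^3·(6·u^2 - 15·u + 10)/30, the numerator is ≈ 0.026168 and the denominator is 1/30.
Evaluating gives P = 0.7850.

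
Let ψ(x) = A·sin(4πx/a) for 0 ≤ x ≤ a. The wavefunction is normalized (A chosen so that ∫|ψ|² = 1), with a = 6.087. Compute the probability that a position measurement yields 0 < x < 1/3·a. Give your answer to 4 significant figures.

|ψ|² is the probability density, so P = ∫_{0}^{1/3·a} |ψ|² dx.
Since A² = 1/(a/2), this is the region integral divided by the full normalization integral.
Substituting u = x/a, A² and the length scale cancel in the ratio: P = ∫_{0}^{1/3} sin(4·π·u)^2 du / ∫_{0}^{1} sin(4·π·u)^2 du.
Using ∫ sin(4·π·u)^2 du = u/2 - sin(4·π·u)·cos(4·π·u)/(8·π), the numerator is -√(3)/(32·π) + 1/6 and the denominator is 1/2.
This works out to P = (-√(3)/16 + π/3)/π.

P ≈ 0.2989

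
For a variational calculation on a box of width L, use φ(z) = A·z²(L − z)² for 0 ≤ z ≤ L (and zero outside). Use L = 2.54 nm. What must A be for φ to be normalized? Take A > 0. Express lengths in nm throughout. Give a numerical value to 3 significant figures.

A ≈ 0.378 nm^(-9/2)

The normalization condition is ∫|φ|² dz = 1 from 0 to L.
Carrying out the integral gives A² · L^9/630.
Setting this equal to 1 gives A² = 1/(L^9/630).
Substituting L = 2.54 gives A² = 0.1432, so A = 0.3784.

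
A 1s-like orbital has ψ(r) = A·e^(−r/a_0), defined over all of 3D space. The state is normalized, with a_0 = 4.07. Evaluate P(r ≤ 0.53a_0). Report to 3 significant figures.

Integrate the radial probability density 4πr²|ψ|² over r ≤ 0.53a_0.
A² is fixed by ∫₀^∞ 4πr²|ψ|² dr = 1, i.e. A² = (π·a_0^3)^(−1).
Let u = r/a_0; then A², 4π and the length scale all cancel, so P = ∫_{0}^{0.53} u^2·e^(-2·u) du ÷ ∫_{0}^{∞} u^2·e^(-2·u) du.
With ∫ u^2·e^(-2·u) du = -(2·u^2 + 2·u + 1)·e^(-2·u)/4 + C, the region integral is ≈ 0.022916 and the full one is 1/4.
Taking the ratio yields P = 0.09166.

P ≈ 0.0917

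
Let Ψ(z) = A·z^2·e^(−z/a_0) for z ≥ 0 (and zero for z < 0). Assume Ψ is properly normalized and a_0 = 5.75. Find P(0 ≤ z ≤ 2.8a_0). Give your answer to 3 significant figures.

P ≈ 0.658

The probability is P = ∫ |Ψ|² dz over [0, 2.8a_0].
Since A² = 1/(3·a_0^5/4), this is the region integral divided by the full normalization integral.
Substituting u = z/a_0, A² and the length scale cancel in the ratio: P = ∫_{0}^{2.8} u^4·e^(-2·u) du / ∫_{0}^{∞} u^4·e^(-2·u) du.
Using ∫ u^4·e^(-2·u) du = -(u^4/2 + u^3 + 3·u^2/2 + 3·u/2 + 3/4)·e^(-2·u), the numerator is ≈ 0.49339 and the denominator is 3/4.
Evaluating gives P = 0.6578.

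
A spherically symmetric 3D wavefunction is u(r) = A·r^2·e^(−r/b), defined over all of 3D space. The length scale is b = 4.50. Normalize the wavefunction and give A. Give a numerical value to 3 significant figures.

The normalization condition is ∫|u|² 4πr² dr = 1 from 0 to ∞.
Using ∫₀^∞ rⁿ e^(−αr) dr = n!/αⁿ⁺¹, with u = A·r^2·e^(−r/b), the integral evaluates to A²·[45·π·b^7/2].
Plugging in b = 4.50 yields A = 0.0006153.

A ≈ 0.000615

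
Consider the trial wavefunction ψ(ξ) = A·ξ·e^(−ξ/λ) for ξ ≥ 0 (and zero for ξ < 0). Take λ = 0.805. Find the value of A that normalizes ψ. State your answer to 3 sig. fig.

A ≈ 2.77

Normalization requires ∫|ψ|² dξ = 1, integrated from 0 to ∞.
Using ∫₀^∞ ξⁿ e^(−αξ) dξ = n!/αⁿ⁺¹, carrying out the integral gives A² · λ^3/4.
Setting this equal to 1 gives A² = 1/(λ^3/4).
With λ = 0.805: A² = 7.668 and A = 2.769.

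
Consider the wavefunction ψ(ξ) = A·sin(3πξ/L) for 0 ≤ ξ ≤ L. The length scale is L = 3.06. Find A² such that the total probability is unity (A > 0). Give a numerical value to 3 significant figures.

We need A² ∫|f|² dξ = 1, taking the integral from 0 to L.
With ψ = A·sin(3πξ/L), the integral evaluates to A²·[L/2].
Setting this equal to 1 gives A² = 1/(L/2).
Substituting L = 3.06 gives A² = 0.6536, so A = 0.8085.

A^2 ≈ 0.654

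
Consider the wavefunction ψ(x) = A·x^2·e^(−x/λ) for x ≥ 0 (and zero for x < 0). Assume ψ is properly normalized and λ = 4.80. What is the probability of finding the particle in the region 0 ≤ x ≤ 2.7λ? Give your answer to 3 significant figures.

P = ∫_{0}^{2.7λ} |ψ(x)|² dx.
Since A² = 1/(3·λ^5/4), this is the region integral divided by the full normalization integral.
In terms of u = x/λ (A² and the length scale cancel between numerator and denominator), P = [∫_{0}^{2.7} u^4·e^(-2·u) du] / [∫_{0}^{∞} u^4·e^(-2·u) du].
An antiderivative of u^4·e^(-2·u) is -(u^4/2 + u^3 + 3·u^2/2 + 3·u/2 + 3/4)·e^(-2·u); evaluating from 0 to 2.7 gives ≈ 0.47002, while the full integral is 3/4.
This works out to P = 0.6267.

P ≈ 0.627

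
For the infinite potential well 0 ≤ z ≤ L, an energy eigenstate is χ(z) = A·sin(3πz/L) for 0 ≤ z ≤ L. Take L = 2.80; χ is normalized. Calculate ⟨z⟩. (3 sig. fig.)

⟨z⟩ ≈ 1.40

The expectation value is the |χ|²-weighted average of z: ∫ z|χ|² dz.
Evaluating both integrals, ⟨z⟩ = L/2.
Putting L = 2.80 gives 1.400.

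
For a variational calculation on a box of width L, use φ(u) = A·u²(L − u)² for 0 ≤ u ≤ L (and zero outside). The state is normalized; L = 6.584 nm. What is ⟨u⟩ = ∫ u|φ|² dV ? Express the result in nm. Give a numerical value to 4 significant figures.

By definition ⟨u⟩ = ∫ u |φ(u)|² du.
Expanding the polynomial and integrating term by term, since the A² factors cancel between numerator and denominator, ⟨u⟩ = L/2.
With L = 6.584, ⟨u⟩ = 3.2920.

⟨u⟩ ≈ 3.292 nm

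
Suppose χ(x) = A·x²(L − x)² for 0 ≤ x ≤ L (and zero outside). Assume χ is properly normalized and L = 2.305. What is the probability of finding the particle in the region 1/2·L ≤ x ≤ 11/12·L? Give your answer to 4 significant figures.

The probability is P = ∫ |χ|² dx over [1/2·L, 11/12·L].
The normalization integral ∫|χ|²dx over the whole domain equals L^9/630·A², and A² cancels in the ratio.
Substituting u = x/L, A² and the length scale cancel in the ratio: P = ∫_{1/2}^{11/12} u^4·(1 - u)^4 du / ∫_{0}^{1} u^4·(1 - u)^4 du.
Using ∫ u^4·(1 - u)^4 du = u^5·(70·u^4 - 315·u^3 + 540·u^2 - 420·u + 126)/630, the numerator is ≈ 0.000793048 and the denominator is 1/630.
This works out to P = 0.49962.

P ≈ 0.4996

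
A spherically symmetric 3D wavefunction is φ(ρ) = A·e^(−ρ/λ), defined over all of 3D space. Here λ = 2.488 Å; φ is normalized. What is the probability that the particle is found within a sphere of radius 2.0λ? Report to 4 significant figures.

P ≈ 0.7619

Integrate the radial probability density 4πρ²|φ|² over ρ ≤ 2.0λ.
A² is fixed by ∫₀^∞ 4πρ²|φ|² dρ = 1, i.e. A² = (π·λ^3)^(−1).
Let u = ρ/λ; then A², 4π and the length scale all cancel, so P = ∫_{0}^{2.0} u^2·e^(-2·u) du ÷ ∫_{0}^{∞} u^2·e^(-2·u) du.
With ∫ u^2·e^(-2·u) du = -(2·u^2 + 2·u + 1)·e^(-2·u)/4 + C, the region integral is 1/4 - 13·e^(-4)/4 and the full one is 1/4.
Taking the ratio yields P = 0.76190.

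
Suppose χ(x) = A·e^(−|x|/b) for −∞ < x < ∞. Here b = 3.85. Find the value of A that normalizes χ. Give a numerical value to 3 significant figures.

The normalization condition is ∫|χ|² dx = 1 from −∞ to ∞.
Recall ∫₀^∞ x^m e^(−x/β) dx = m!·β^(m+1), ∫|χ|² dx = A²·(b).
So A² = (b)^(−1).
With b = 3.85: A² = 0.2597 and A = 0.5096.

A ≈ 0.510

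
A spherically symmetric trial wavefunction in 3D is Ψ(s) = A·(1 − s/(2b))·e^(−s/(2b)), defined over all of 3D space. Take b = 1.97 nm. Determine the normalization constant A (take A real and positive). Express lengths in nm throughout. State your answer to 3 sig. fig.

A ≈ 0.0721 nm^(-3/2)

Require ∫ |Ψ|² 4πs² ds = 1 over the whole domain.
Using ∫₀^∞ sⁿ e^(−αs) ds = n!/αⁿ⁺¹, the integral (without the A² prefactor) comes out to 8·π·b^3.
Hence A² = 1/[8·π·b^3].
Substituting b = 1.97 gives A² = 0.005204, so A = 0.07214.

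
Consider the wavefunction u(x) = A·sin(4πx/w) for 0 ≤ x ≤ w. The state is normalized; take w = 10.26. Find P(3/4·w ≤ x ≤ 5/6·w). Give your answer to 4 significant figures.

P ≈ 0.04888

P = ∫_{3/4·w}^{5/6·w} |u(x)|² dx.
With A² fixed by ∫|u|² = 1, i.e. A² = (w/2)^(−1), substitute and integrate.
In terms of t = x/w (A² and the length scale cancel between numerator and denominator), P = [∫_{3/4}^{5/6} sin(4·π·t)^2 dt] / [∫_{0}^{1} sin(4·π·t)^2 dt].
With ∫ sin(4·π·t)^2 dt = t/2 - sin(4·π·t)·cos(4·π·t)/(8·π) + C, the region integral is -√(3)/(32·π) + 1/24 and the full one is 1/2.
The result is P = (-√(3)/16 + π/12)/π.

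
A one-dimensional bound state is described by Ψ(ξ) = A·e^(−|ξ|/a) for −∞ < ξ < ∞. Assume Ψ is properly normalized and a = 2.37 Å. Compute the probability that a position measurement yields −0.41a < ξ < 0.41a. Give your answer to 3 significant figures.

P ≈ 0.560

The probability is P = ∫ |Ψ|² dξ over [−0.41a, 0.41a].
The normalization integral ∫|Ψ|²dξ over the whole domain equals a·A², and A² cancels in the ratio.
Both integrals are even about ξ = 0, so only the ξ ≥ 0 halves are needed (the factors of 2 cancel). In terms of u = ξ/a (A² and the length scale cancel between numerator and denominator), P = [∫_{0}^{0.41} e^(-2·u) du] / [∫_{0}^{∞} e^(-2·u) du].
Using ∫ e^(-2·u) du = -e^(-2·u)/2, the numerator is 1/2 - e^(-41/50)/2 and the denominator is 1/2.
Taking the ratio, P = 0.5596.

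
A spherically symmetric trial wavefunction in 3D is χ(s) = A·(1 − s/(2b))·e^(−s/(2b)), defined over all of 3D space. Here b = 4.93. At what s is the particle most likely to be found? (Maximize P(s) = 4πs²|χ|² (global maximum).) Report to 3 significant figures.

The maximum of P(s) = 4πs²|χ|² occurs where its derivative vanishes.
This gives s = b·(√(5) + 3).
With b = 4.93, the most probable radial distance is 25.81.

s ≈ 25.8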